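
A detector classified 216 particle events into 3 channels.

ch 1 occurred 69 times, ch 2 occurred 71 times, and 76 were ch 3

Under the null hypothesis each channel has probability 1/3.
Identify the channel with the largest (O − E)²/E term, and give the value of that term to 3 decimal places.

ch 3, 0.222

Under H₀ each category has probability 1/3, so each expected count is 216/3 = 72.
cat         O        E   (O−E)²/E
ch 1       69       72     0.1250
ch 2       71       72     0.0139
ch 3       76       72     0.2222
The largest term is for ch 3: 0.222.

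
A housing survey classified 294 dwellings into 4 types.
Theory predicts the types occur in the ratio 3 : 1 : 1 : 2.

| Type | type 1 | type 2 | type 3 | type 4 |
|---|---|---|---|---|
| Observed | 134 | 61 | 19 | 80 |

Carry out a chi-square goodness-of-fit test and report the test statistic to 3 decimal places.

21.889

Ratio total = 7. Expected counts: 294×3/7 = 126, 294×1/7 = 42, 294×1/7 = 42, 294×2/7 = 84.
χ² = (134−126)²/126 + (61−42)²/42 + (19−42)²/42 + (80−84)²/84
   = 0.5079 + 8.5952 + 12.5952 + 0.1905
Sum = 21.889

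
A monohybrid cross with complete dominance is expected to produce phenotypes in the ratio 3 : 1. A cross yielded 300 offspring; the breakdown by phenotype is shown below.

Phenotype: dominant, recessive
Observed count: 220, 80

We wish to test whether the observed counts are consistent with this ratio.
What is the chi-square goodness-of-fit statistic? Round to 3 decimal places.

Ratio total = 4. Expected counts: 300×3/4 = 225, 300×1/4 = 75.
dominant: (220 − 225)²/225 = 25/225 = 0.1111
recessive: (80 − 75)²/75 = 25/75 = 0.3333
Sum = 0.444

0.444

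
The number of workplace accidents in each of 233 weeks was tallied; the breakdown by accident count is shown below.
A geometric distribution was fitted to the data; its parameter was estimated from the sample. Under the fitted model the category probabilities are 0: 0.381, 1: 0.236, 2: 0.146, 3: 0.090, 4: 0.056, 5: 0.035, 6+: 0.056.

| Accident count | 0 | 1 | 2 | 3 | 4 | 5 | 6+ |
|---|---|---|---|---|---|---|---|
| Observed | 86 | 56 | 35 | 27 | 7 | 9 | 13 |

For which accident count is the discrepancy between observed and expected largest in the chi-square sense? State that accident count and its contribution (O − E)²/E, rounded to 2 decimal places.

Expected counts E_i = n·p_i: 233×0.381 = 88.773, 233×0.236 = 54.988, 233×0.146 = 34.018, 233×0.090 = 20.97, 233×0.056 = 13.048, 233×0.035 = 8.155, 233×0.056 = 13.048.
0: (86 − 88.773)²/88.773 = 7.689529/88.773 = 0.087
1: (56 − 54.988)²/54.988 = 1.024144/54.988 = 0.019
2: (35 − 34.018)²/34.018 = 0.964324/34.018 = 0.028
3: (27 − 20.97)²/20.97 = 36.3609/20.97 = 1.734
4: (7 − 13.048)²/13.048 = 36.578304/13.048 = 2.803
5: (9 − 8.155)²/8.155 = 0.714025/8.155 = 0.088
6+: (13 − 13.048)²/13.048 = 0.002304/13.048 = 0.000
The largest term is for 4: 2.80.

4, 2.80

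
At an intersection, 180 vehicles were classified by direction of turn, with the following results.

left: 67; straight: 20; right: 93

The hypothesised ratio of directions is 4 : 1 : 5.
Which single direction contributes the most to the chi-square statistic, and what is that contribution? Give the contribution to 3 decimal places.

left, 0.347

Ratio total = 10. Expected counts: 180×4/10 = 72, 180×1/10 = 18, 180×5/10 = 90.
cat           O        E   (O−E)²/E
left         67       72     0.3472
straight     20       18     0.2222
right        93       90     0.1000
The largest term is for left: 0.347.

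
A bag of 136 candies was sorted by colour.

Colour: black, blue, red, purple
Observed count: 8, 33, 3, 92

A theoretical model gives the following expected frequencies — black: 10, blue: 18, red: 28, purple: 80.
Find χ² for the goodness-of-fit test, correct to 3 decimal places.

37.021

cat         O        E   (O−E)²/E
black       8       10     0.4000
blue       33       18    12.5000
red         3       28    22.3214
purple     92       80     1.8000
Sum = 37.021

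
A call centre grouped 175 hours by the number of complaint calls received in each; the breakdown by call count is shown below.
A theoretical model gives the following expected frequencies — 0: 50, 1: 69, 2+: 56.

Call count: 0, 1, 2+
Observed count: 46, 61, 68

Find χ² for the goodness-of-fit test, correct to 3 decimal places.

χ² = (46−50)²/50 + (61−69)²/69 + (68−56)²/56
   = 0.3200 + 0.9275 + 2.5714
Sum = 3.819

3.819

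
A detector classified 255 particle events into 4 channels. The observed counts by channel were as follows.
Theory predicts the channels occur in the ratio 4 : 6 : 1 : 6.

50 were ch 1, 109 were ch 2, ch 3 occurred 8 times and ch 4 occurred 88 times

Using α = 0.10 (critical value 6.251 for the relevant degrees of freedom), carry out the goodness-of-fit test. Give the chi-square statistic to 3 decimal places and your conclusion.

Ratio total = 17. Expected counts: 255×4/17 = 60, 255×6/17 = 90, 255×1/17 = 15, 255×6/17 = 90.
χ² = (50−60)²/60 + (109−90)²/90 + (8−15)²/15 + (88−90)²/90
   = 1.6667 + 4.0111 + 3.2667 + 0.0444
Sum = 8.989
df = 3. Since 8.989 > 6.251, we reject H₀.

8.989; reject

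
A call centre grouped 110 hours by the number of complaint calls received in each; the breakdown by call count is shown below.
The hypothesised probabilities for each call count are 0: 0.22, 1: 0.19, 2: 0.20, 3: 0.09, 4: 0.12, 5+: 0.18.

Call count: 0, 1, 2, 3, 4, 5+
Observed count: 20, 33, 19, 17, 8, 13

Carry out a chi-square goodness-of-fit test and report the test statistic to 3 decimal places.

17.619

Expected counts E_i = n·p_i: 110×0.22 = 24.2, 110×0.19 = 20.9, 110×0.20 = 22, 110×0.09 = 9.9, 110×0.12 = 13.2, 110×0.18 = 19.8.
cat         O        E   (O−E)²/E
0          20     24.2     0.7289
1          33     20.9     7.0053
2          19       22     0.4091
3          17      9.9     5.0919
4           8     13.2     2.0485
5+         13     19.8     2.3354
Sum = 17.619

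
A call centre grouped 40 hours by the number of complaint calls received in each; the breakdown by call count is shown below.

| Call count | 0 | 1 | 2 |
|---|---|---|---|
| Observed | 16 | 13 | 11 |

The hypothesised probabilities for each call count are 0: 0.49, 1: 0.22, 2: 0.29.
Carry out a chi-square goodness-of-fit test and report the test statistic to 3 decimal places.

2.697

Expected counts E_i = n·p_i: 40×0.49 = 19.6, 40×0.22 = 8.8, 40×0.29 = 11.6.
χ² = (16−19.6)²/19.6 + (13−8.8)²/8.8 + (11−11.6)²/11.6
   = 0.6612 + 2.0045 + 0.0310
Sum = 2.697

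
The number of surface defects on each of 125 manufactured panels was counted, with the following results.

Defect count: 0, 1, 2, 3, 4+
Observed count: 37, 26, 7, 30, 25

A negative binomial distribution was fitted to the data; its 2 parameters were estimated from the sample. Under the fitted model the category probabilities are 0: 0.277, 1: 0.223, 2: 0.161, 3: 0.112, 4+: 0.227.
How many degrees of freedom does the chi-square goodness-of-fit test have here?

2

There are k = 5 categories and 2 parameters estimated from the data, so df = 5 − 1 − 2 = 2.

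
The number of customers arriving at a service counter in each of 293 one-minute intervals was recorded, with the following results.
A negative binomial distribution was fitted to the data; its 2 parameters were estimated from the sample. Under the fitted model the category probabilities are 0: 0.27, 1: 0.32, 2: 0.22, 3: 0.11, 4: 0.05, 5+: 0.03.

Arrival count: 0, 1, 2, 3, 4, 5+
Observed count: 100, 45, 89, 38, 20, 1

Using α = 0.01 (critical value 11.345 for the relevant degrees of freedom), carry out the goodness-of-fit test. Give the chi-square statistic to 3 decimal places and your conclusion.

50.107; reject

Expected counts E_i = n·p_i: 293×0.27 = 79.11, 293×0.32 = 93.76, 293×0.22 = 64.46, 293×0.11 = 32.23, 293×0.05 = 14.65, 293×0.03 = 8.79.
0: (100 − 79.11)²/79.11 = 436.3921/79.11 = 5.5163
1: (45 − 93.76)²/93.76 = 2377.5376/93.76 = 25.3577
2: (89 − 64.46)²/64.46 = 602.2116/64.46 = 9.3424
3: (38 − 32.23)²/32.23 = 33.2929/32.23 = 1.0330
4: (20 − 14.65)²/14.65 = 28.6225/14.65 = 1.9538
5+: (1 − 8.79)²/8.79 = 60.6841/8.79 = 6.9038
Sum = 50.107
df = 3. Since 50.107 > 11.345, we reject H₀.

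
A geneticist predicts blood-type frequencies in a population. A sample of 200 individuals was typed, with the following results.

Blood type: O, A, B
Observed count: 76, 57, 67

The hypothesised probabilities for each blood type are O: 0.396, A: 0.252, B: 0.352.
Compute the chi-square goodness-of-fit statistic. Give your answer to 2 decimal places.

1.16

Expected counts E_i = n·p_i: 200×0.396 = 79.2, 200×0.252 = 50.4, 200×0.352 = 70.4.
cat         O        E   (O−E)²/E
O          76     79.2      0.129
A          57     50.4      0.864
B          67     70.4      0.164
Sum = 1.16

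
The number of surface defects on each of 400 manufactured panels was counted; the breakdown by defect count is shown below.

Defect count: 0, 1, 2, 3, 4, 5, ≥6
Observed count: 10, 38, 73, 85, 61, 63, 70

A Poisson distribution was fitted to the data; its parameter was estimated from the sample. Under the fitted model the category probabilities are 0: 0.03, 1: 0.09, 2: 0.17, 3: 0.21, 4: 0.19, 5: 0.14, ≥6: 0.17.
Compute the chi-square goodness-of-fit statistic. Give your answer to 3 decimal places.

4.718

Expected counts E_i = n·p_i: 400×0.03 = 12, 400×0.09 = 36, 400×0.17 = 68, 400×0.21 = 84, 400×0.19 = 76, 400×0.14 = 56, 400×0.17 = 68.
cat         O        E   (O−E)²/E
0          10       12     0.3333
1          38       36     0.1111
2          73       68     0.3676
3          85       84     0.0119
4          61       76     2.9605
5          63       56     0.8750
≥6         70       68     0.0588
Sum = 4.718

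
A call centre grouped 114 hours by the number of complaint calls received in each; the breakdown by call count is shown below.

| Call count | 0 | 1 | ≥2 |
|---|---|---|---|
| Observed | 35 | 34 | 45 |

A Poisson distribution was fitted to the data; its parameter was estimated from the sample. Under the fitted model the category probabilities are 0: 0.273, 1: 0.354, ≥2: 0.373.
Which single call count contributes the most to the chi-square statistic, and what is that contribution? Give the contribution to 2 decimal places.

1, 1.00

Expected counts E_i = n·p_i: 114×0.273 = 31.122, 114×0.354 = 40.356, 114×0.373 = 42.522.
cat         O        E   (O−E)²/E
0          35   31.122      0.483
1          34   40.356      1.001
≥2         45   42.522      0.144
The largest term is for 1: 1.00.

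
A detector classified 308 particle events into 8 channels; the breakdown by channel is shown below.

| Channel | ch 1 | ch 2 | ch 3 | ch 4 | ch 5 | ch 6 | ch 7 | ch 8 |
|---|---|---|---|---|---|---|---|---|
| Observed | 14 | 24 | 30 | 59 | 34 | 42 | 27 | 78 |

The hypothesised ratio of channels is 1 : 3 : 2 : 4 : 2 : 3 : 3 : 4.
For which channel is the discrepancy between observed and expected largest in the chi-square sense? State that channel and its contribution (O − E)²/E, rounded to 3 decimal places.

Ratio total = 22. Expected counts: 308×1/22 = 14, 308×3/22 = 42, 308×2/22 = 28, 308×4/22 = 56, 308×2/22 = 28, 308×3/22 = 42, 308×3/22 = 42, 308×4/22 = 56.
cat         O        E   (O−E)²/E
ch 1       14       14     0.0000
ch 2       24       42     7.7143
ch 3       30       28     0.1429
ch 4       59       56     0.1607
ch 5       34       28     1.2857
ch 6       42       42     0.0000
ch 7       27       42     5.3571
ch 8       78       56     8.6429
The largest term is for ch 8: 8.643.

ch 8, 8.643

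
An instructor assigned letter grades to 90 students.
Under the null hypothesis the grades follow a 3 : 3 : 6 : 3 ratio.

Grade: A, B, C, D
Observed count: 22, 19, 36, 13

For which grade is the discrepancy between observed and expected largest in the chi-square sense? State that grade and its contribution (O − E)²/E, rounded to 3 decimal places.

Ratio total = 15. Expected counts: 90×3/15 = 18, 90×3/15 = 18, 90×6/15 = 36, 90×3/15 = 18.
A: (22 − 18)²/18 = 16/18 = 0.8889
B: (19 − 18)²/18 = 1/18 = 0.0556
C: (36 − 36)²/36 = 0/36 = 0.0000
D: (13 − 18)²/18 = 25/18 = 1.3889
The largest term is for D: 1.389.

D, 1.389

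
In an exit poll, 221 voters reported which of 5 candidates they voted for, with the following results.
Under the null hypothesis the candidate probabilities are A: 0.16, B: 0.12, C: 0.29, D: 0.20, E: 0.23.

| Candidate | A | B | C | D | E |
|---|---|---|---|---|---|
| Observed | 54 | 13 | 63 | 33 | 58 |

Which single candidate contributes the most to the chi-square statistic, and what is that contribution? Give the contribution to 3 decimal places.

A, 9.826

Expected counts E_i = n·p_i: 221×0.16 = 35.36, 221×0.12 = 26.52, 221×0.29 = 64.09, 221×0.20 = 44.2, 221×0.23 = 50.83.
A: (54 − 35.36)²/35.36 = 347.4496/35.36 = 9.8261
B: (13 − 26.52)²/26.52 = 182.7904/26.52 = 6.8925
C: (63 − 64.09)²/64.09 = 1.1881/64.09 = 0.0185
D: (33 − 44.2)²/44.2 = 125.44/44.2 = 2.8380
E: (58 − 50.83)²/50.83 = 51.4089/50.83 = 1.0114
The largest term is for A: 9.826.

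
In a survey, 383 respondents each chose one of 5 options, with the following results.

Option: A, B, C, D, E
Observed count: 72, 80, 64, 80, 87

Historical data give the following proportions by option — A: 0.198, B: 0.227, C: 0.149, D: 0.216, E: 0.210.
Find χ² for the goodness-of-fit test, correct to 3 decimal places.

2.217

Expected counts E_i = n·p_i: 383×0.198 = 75.834, 383×0.227 = 86.941, 383×0.149 = 57.067, 383×0.216 = 82.728, 383×0.210 = 80.43.
χ² = (72−75.834)²/75.834 + (80−86.941)²/86.941 + (64−57.067)²/57.067 + (80−82.728)²/82.728 + (87−80.43)²/80.43
   = 0.1938 + 0.5541 + 0.8423 + 0.0900 + 0.5367
Sum = 2.217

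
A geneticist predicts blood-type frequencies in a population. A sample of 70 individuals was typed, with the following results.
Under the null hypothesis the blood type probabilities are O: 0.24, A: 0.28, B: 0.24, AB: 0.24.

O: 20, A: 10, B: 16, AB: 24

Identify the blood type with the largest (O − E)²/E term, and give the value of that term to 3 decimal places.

Expected counts E_i = n·p_i: 70×0.24 = 16.8, 70×0.28 = 19.6, 70×0.24 = 16.8, 70×0.24 = 16.8.
O: (20 − 16.8)²/16.8 = 10.24/16.8 = 0.6095
A: (10 − 19.6)²/19.6 = 92.16/19.6 = 4.7020
B: (16 − 16.8)²/16.8 = 0.64/16.8 = 0.0381
AB: (24 − 16.8)²/16.8 = 51.84/16.8 = 3.0857
The largest term is for A: 4.702.

A, 4.702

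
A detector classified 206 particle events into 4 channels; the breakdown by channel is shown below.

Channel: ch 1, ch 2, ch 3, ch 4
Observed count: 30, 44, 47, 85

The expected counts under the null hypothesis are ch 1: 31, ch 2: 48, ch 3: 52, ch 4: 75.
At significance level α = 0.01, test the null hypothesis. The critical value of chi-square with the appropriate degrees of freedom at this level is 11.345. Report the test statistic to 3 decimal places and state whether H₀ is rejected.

χ² = (30−31)²/31 + (44−48)²/48 + (47−52)²/52 + (85−75)²/75
   = 0.0323 + 0.3333 + 0.4808 + 1.3333
Sum = 2.180
df = 3. Since 2.180 < 11.345, we do not reject H₀.

2.180; do not reject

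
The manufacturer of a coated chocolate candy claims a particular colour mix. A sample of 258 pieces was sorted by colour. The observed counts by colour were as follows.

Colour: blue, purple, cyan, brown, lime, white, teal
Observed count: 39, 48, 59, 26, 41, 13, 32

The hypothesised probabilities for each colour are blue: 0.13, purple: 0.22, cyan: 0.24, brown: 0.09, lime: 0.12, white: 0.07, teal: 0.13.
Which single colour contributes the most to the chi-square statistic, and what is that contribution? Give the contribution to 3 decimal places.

Expected counts E_i = n·p_i: 258×0.13 = 33.54, 258×0.22 = 56.76, 258×0.24 = 61.92, 258×0.09 = 23.22, 258×0.12 = 30.96, 258×0.07 = 18.06, 258×0.13 = 33.54.
blue: (39 − 33.54)²/33.54 = 29.8116/33.54 = 0.8888
purple: (48 − 56.76)²/56.76 = 76.7376/56.76 = 1.3520
cyan: (59 − 61.92)²/61.92 = 8.5264/61.92 = 0.1377
brown: (26 − 23.22)²/23.22 = 7.7284/23.22 = 0.3328
lime: (41 − 30.96)²/30.96 = 100.8016/30.96 = 3.2559
white: (13 − 18.06)²/18.06 = 25.6036/18.06 = 1.4177
teal: (32 − 33.54)²/33.54 = 2.3716/33.54 = 0.0707
The largest term is for lime: 3.256.

lime, 3.256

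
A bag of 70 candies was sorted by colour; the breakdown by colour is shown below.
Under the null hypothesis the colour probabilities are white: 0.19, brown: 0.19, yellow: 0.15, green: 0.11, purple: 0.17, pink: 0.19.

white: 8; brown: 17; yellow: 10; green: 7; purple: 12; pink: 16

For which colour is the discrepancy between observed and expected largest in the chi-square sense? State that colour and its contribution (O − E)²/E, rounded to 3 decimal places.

Expected counts E_i = n·p_i: 70×0.19 = 13.3, 70×0.19 = 13.3, 70×0.15 = 10.5, 70×0.11 = 7.7, 70×0.17 = 11.9, 70×0.19 = 13.3.
cat         O        E   (O−E)²/E
white       8     13.3     2.1120
brown      17     13.3     1.0293
yellow     10     10.5     0.0238
green       7      7.7     0.0636
purple     12     11.9     0.0008
pink       16     13.3     0.5481
The largest term is for white: 2.112.

white, 2.112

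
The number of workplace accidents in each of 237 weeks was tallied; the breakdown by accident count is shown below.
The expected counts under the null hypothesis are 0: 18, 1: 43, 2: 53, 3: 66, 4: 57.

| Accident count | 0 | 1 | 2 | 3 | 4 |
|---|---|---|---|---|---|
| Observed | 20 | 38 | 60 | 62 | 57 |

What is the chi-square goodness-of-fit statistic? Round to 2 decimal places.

1.97

0: (20 − 18)²/18 = 4/18 = 0.222
1: (38 − 43)²/43 = 25/43 = 0.581
2: (60 − 53)²/53 = 49/53 = 0.925
3: (62 − 66)²/66 = 16/66 = 0.242
4: (57 − 57)²/57 = 0/57 = 0.000
Sum = 1.97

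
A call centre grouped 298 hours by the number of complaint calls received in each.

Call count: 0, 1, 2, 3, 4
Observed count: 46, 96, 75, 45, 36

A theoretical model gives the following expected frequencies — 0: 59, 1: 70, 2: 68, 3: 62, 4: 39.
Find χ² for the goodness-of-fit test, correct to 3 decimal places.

18.134

cat         O        E   (O−E)²/E
0          46       59     2.8644
1          96       70     9.6571
2          75       68     0.7206
3          45       62     4.6613
4          36       39     0.2308
Sum = 18.134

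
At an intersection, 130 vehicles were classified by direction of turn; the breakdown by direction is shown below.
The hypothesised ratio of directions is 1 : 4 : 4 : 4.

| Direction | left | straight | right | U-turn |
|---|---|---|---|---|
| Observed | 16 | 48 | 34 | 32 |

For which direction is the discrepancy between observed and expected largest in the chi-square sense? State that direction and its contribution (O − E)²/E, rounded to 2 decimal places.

left, 3.60

Ratio total = 13. Expected counts: 130×1/13 = 10, 130×4/13 = 40, 130×4/13 = 40, 130×4/13 = 40.
χ² = (16−10)²/10 + (48−40)²/40 + (34−40)²/40 + (32−40)²/40
   = 3.600 + 1.600 + 0.900 + 1.600
The largest term is for left: 3.60.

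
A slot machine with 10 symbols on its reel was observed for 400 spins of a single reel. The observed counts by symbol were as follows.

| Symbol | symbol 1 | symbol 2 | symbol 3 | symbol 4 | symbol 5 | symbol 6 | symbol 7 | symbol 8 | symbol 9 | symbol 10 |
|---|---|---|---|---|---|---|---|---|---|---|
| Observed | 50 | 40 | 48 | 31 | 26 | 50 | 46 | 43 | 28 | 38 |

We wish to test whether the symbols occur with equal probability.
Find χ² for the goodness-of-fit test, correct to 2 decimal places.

Expected count for each of the 10 categories: 400/10 = 40.
symbol 1: (50 − 40)²/40 = 100/40 = 2.500
symbol 2: (40 − 40)²/40 = 0/40 = 0.000
symbol 3: (48 − 40)²/40 = 64/40 = 1.600
symbol 4: (31 − 40)²/40 = 81/40 = 2.025
symbol 5: (26 − 40)²/40 = 196/40 = 4.900
symbol 6: (50 − 40)²/40 = 100/40 = 2.500
symbol 7: (46 − 40)²/40 = 36/40 = 0.900
symbol 8: (43 − 40)²/40 = 9/40 = 0.225
symbol 9: (28 − 40)²/40 = 144/40 = 3.600
symbol 10: (38 − 40)²/40 = 4/40 = 0.100
Sum = 18.35

18.35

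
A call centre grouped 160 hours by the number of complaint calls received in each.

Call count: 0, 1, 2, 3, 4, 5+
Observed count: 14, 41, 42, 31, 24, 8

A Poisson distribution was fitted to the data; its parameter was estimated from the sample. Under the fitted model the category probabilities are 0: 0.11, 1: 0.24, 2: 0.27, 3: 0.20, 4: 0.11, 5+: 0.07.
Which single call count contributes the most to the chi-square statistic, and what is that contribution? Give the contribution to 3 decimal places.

Expected counts E_i = n·p_i: 160×0.11 = 17.6, 160×0.24 = 38.4, 160×0.27 = 43.2, 160×0.20 = 32, 160×0.11 = 17.6, 160×0.07 = 11.2.
cat         O        E   (O−E)²/E
0          14     17.6     0.7364
1          41     38.4     0.1760
2          42     43.2     0.0333
3          31       32     0.0313
4          24     17.6     2.3273
5+          8     11.2     0.9143
The largest term is for 4: 2.327.

4, 2.327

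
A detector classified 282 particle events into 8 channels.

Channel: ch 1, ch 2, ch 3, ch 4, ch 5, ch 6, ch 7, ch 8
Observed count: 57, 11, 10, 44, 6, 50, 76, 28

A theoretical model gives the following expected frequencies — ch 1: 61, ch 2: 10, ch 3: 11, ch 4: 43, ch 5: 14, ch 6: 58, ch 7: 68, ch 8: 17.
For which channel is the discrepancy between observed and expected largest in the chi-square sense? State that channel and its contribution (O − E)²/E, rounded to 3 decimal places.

ch 8, 7.118

ch 1: (57 − 61)²/61 = 16/61 = 0.2623
ch 2: (11 − 10)²/10 = 1/10 = 0.1000
ch 3: (10 − 11)²/11 = 1/11 = 0.0909
ch 4: (44 − 43)²/43 = 1/43 = 0.0233
ch 5: (6 − 14)²/14 = 64/14 = 4.5714
ch 6: (50 − 58)²/58 = 64/58 = 1.1034
ch 7: (76 − 68)²/68 = 64/68 = 0.9412
ch 8: (28 − 17)²/17 = 121/17 = 7.1176
The largest term is for ch 8: 7.118.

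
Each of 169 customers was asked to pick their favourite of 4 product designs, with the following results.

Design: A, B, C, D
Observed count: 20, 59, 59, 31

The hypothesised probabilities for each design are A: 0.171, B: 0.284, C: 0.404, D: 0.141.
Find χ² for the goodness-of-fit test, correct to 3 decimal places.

Expected counts E_i = n·p_i: 169×0.171 = 28.899, 169×0.284 = 47.996, 169×0.404 = 68.276, 169×0.141 = 23.829.
cat         O        E   (O−E)²/E
A          20   28.899     2.7403
B          59   47.996     2.5229
C          59   68.276     1.2602
D          31   23.829     2.1580
Sum = 8.681

8.681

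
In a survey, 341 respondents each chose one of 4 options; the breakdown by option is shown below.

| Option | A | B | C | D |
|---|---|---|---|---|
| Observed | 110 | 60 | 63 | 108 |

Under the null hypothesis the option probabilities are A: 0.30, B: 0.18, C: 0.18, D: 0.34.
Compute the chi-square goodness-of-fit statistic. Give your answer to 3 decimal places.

Expected counts E_i = n·p_i: 341×0.30 = 102.3, 341×0.18 = 61.38, 341×0.18 = 61.38, 341×0.34 = 115.94.
χ² = (110−102.3)²/102.3 + (60−61.38)²/61.38 + (63−61.38)²/61.38 + (108−115.94)²/115.94
   = 0.5796 + 0.0310 + 0.0428 + 0.5438
Sum = 1.197

1.197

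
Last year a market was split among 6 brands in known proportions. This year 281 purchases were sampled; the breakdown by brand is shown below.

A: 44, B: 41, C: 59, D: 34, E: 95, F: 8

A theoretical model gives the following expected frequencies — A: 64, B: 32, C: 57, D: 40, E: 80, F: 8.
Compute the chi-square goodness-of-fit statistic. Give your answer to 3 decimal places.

12.564

A: (44 − 64)²/64 = 400/64 = 6.2500
B: (41 − 32)²/32 = 81/32 = 2.5313
C: (59 − 57)²/57 = 4/57 = 0.0702
D: (34 − 40)²/40 = 36/40 = 0.9000
E: (95 − 80)²/80 = 225/80 = 2.8125
F: (8 − 8)²/8 = 0/8 = 0.0000
Sum = 12.564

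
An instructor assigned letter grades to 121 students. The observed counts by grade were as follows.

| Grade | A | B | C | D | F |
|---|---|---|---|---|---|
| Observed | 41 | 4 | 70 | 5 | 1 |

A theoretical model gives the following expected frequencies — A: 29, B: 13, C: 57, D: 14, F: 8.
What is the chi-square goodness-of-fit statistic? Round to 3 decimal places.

26.072

cat         O        E   (O−E)²/E
A          41       29     4.9655
B           4       13     6.2308
C          70       57     2.9649
D           5       14     5.7857
F           1        8     6.1250
Sum = 26.072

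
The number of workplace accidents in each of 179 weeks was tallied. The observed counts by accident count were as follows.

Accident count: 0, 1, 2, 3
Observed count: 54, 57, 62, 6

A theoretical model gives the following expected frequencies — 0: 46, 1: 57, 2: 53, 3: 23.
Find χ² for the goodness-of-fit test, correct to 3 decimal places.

15.485

χ² = (54−46)²/46 + (57−57)²/57 + (62−53)²/53 + (6−23)²/23
   = 1.3913 + 0.0000 + 1.5283 + 12.5652
Sum = 15.485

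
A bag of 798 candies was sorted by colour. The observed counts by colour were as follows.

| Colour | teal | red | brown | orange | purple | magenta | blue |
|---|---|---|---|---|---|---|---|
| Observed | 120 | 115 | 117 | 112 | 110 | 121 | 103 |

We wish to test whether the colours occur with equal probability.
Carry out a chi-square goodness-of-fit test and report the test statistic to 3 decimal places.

2.070

Under H₀ each category has probability 1/7, so each expected count is 798/7 = 114.
χ² = (120−114)²/114 + (115−114)²/114 + (117−114)²/114 + (112−114)²/114 + (110−114)²/114 + (121−114)²/114 + (103−114)²/114
   = 0.3158 + 0.0088 + 0.0789 + 0.0351 + 0.1404 + 0.4298 + 1.0614
Sum = 2.070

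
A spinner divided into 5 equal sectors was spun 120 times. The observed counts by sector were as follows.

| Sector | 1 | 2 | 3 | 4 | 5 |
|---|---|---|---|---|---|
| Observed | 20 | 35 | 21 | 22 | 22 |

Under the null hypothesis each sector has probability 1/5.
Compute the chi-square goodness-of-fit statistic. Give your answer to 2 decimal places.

6.42

Under H₀ each category has probability 1/5, so each expected count is 120/5 = 24.
1: (20 − 24)²/24 = 16/24 = 0.667
2: (35 − 24)²/24 = 121/24 = 5.042
3: (21 − 24)²/24 = 9/24 = 0.375
4: (22 − 24)²/24 = 4/24 = 0.167
5: (22 − 24)²/24 = 4/24 = 0.167
Sum = 6.42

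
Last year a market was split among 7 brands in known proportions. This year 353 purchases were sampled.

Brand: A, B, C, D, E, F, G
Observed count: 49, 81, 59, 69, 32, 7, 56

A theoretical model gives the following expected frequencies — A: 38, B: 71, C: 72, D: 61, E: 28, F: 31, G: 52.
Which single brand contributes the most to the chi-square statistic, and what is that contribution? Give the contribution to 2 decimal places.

F, 18.58

A: (49 − 38)²/38 = 121/38 = 3.184
B: (81 − 71)²/71 = 100/71 = 1.408
C: (59 − 72)²/72 = 169/72 = 2.347
D: (69 − 61)²/61 = 64/61 = 1.049
E: (32 − 28)²/28 = 16/28 = 0.571
F: (7 − 31)²/31 = 576/31 = 18.581
G: (56 − 52)²/52 = 16/52 = 0.308
The largest term is for F: 18.58.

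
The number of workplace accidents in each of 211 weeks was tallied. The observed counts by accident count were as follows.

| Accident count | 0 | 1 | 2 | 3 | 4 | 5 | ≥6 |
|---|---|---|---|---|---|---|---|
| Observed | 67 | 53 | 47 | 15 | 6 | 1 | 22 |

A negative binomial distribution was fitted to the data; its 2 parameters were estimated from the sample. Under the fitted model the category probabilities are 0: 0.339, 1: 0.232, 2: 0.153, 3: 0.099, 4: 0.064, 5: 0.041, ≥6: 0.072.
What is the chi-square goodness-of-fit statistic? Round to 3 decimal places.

Expected counts E_i = n·p_i: 211×0.339 = 71.529, 211×0.232 = 48.952, 211×0.153 = 32.283, 211×0.099 = 20.889, 211×0.064 = 13.504, 211×0.041 = 8.651, 211×0.072 = 15.192.
0: (67 − 71.529)²/71.529 = 20.511841/71.529 = 0.2868
1: (53 − 48.952)²/48.952 = 16.386304/48.952 = 0.3347
2: (47 − 32.283)²/32.283 = 216.590089/32.283 = 6.7091
3: (15 − 20.889)²/20.889 = 34.680321/20.889 = 1.6602
4: (6 − 13.504)²/13.504 = 56.310016/13.504 = 4.1699
5: (1 − 8.651)²/8.651 = 58.537801/8.651 = 6.7666
≥6: (22 − 15.192)²/15.192 = 46.348864/15.192 = 3.0509
Sum = 22.978

22.978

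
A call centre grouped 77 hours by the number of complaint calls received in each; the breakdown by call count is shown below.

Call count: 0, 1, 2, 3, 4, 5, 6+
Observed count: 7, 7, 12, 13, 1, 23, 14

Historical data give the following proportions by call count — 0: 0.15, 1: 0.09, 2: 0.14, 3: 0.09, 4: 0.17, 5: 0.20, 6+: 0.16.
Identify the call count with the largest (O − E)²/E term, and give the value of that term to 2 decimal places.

4, 11.17

Expected counts E_i = n·p_i: 77×0.15 = 11.55, 77×0.09 = 6.93, 77×0.14 = 10.78, 77×0.09 = 6.93, 77×0.17 = 13.09, 77×0.20 = 15.4, 77×0.16 = 12.32.
cat         O        E   (O−E)²/E
0           7    11.55      1.792
1           7     6.93      0.001
2          12    10.78      0.138
3          13     6.93      5.317
4           1    13.09     11.166
5          23     15.4      3.751
6+         14    12.32      0.229
The largest term is for 4: 11.17.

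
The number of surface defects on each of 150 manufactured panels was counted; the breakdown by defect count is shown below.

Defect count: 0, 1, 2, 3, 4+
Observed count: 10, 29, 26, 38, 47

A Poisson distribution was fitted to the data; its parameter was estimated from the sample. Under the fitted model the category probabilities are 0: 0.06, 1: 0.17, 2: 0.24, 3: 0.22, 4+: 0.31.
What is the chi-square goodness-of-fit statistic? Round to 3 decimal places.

Expected counts E_i = n·p_i: 150×0.06 = 9, 150×0.17 = 25.5, 150×0.24 = 36, 150×0.22 = 33, 150×0.31 = 46.5.
χ² = (10−9)²/9 + (29−25.5)²/25.5 + (26−36)²/36 + (38−33)²/33 + (47−46.5)²/46.5
   = 0.1111 + 0.4804 + 2.7778 + 0.7576 + 0.0054
Sum = 4.132

4.132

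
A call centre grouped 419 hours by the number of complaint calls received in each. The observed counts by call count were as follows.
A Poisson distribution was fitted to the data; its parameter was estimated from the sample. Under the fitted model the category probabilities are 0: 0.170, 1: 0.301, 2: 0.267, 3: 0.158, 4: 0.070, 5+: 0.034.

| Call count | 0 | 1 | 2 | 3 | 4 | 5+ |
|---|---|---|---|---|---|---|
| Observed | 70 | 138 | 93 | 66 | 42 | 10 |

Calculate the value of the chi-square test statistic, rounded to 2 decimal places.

11.06

Expected counts E_i = n·p_i: 419×0.170 = 71.23, 419×0.301 = 126.119, 419×0.267 = 111.873, 419×0.158 = 66.202, 419×0.070 = 29.33, 419×0.034 = 14.246.
χ² = (70−71.23)²/71.23 + (138−126.119)²/126.119 + (93−111.873)²/111.873 + (66−66.202)²/66.202 + (42−29.33)²/29.33 + (10−14.246)²/14.246
   = 0.021 + 1.119 + 3.184 + 0.001 + 5.473 + 1.266
Sum = 11.06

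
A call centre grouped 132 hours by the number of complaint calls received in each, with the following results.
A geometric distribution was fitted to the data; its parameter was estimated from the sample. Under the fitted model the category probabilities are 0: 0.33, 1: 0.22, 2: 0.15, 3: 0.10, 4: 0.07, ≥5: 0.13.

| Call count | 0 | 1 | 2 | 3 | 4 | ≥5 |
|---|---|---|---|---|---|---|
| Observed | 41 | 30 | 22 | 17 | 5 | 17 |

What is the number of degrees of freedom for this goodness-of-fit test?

4

There are k = 6 categories and 1 parameter estimated from the data, so df = 6 − 1 − 1 = 4.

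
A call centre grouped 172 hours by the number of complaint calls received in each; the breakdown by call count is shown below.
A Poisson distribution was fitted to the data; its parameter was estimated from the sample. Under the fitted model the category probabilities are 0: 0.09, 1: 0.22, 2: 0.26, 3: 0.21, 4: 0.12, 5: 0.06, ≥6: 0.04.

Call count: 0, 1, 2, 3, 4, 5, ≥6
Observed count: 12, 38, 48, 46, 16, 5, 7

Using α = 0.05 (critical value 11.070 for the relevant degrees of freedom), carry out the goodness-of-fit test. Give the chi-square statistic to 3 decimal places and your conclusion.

7.514; do not reject

Expected counts E_i = n·p_i: 172×0.09 = 15.48, 172×0.22 = 37.84, 172×0.26 = 44.72, 172×0.21 = 36.12, 172×0.12 = 20.64, 172×0.06 = 10.32, 172×0.04 = 6.88.
cat         O        E   (O−E)²/E
0          12    15.48     0.7823
1          38    37.84     0.0007
2          48    44.72     0.2406
3          46    36.12     2.7025
4          16    20.64     1.0431
5           5    10.32     2.7425
≥6          7     6.88     0.0021
Sum = 7.514
df = 5. Since 7.514 < 11.070, we do not reject H₀.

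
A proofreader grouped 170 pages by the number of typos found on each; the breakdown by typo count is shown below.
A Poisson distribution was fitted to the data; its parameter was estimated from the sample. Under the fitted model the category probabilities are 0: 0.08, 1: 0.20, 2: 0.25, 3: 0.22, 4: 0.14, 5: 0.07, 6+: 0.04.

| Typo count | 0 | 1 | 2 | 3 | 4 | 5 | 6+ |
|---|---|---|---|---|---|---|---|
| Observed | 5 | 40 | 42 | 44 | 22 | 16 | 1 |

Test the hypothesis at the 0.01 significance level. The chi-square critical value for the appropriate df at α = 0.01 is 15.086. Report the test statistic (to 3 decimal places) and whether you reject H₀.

Expected counts E_i = n·p_i: 170×0.08 = 13.6, 170×0.20 = 34, 170×0.25 = 42.5, 170×0.22 = 37.4, 170×0.14 = 23.8, 170×0.07 = 11.9, 170×0.04 = 6.8.
cat         O        E   (O−E)²/E
0           5     13.6     5.4382
1          40       34     1.0588
2          42     42.5     0.0059
3          44     37.4     1.1647
4          22     23.8     0.1361
5          16     11.9     1.4126
6+          1      6.8     4.9471
Sum = 14.163
df = 5. Since 14.163 < 15.086, we do not reject H₀.

14.163; do not reject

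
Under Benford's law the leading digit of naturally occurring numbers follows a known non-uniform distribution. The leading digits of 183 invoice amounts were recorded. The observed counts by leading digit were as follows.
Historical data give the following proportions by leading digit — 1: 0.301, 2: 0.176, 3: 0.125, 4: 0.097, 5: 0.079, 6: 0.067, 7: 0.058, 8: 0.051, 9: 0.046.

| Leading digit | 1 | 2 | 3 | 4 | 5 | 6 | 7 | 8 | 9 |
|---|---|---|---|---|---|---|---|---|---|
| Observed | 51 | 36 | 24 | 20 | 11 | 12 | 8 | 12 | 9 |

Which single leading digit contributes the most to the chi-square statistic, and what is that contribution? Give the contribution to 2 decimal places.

5, 0.83

Expected counts E_i = n·p_i: 183×0.301 = 55.083, 183×0.176 = 32.208, 183×0.125 = 22.875, 183×0.097 = 17.751, 183×0.079 = 14.457, 183×0.067 = 12.261, 183×0.058 = 10.614, 183×0.051 = 9.333, 183×0.046 = 8.418.
1: (51 − 55.083)²/55.083 = 16.670889/55.083 = 0.303
2: (36 − 32.208)²/32.208 = 14.379264/32.208 = 0.446
3: (24 − 22.875)²/22.875 = 1.265625/22.875 = 0.055
4: (20 − 17.751)²/17.751 = 5.058001/17.751 = 0.285
5: (11 − 14.457)²/14.457 = 11.950849/14.457 = 0.827
6: (12 − 12.261)²/12.261 = 0.068121/12.261 = 0.006
7: (8 − 10.614)²/10.614 = 6.832996/10.614 = 0.644
8: (12 − 9.333)²/9.333 = 7.112889/9.333 = 0.762
9: (9 − 8.418)²/8.418 = 0.338724/8.418 = 0.040
The largest term is for 5: 0.83.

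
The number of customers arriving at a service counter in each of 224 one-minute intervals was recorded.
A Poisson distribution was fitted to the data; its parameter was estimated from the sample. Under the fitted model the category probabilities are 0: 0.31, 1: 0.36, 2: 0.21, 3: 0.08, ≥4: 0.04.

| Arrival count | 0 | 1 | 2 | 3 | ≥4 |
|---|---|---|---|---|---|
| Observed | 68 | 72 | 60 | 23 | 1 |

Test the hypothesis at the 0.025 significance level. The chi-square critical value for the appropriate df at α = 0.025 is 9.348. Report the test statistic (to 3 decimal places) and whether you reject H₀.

13.038; reject

Expected counts E_i = n·p_i: 224×0.31 = 69.44, 224×0.36 = 80.64, 224×0.21 = 47.04, 224×0.08 = 17.92, 224×0.04 = 8.96.
χ² = (68−69.44)²/69.44 + (72−80.64)²/80.64 + (60−47.04)²/47.04 + (23−17.92)²/17.92 + (1−8.96)²/8.96
   = 0.0299 + 0.9257 + 3.5706 + 1.4401 + 7.0716
Sum = 13.038
df = 3. Since 13.038 > 9.348, we reject H₀.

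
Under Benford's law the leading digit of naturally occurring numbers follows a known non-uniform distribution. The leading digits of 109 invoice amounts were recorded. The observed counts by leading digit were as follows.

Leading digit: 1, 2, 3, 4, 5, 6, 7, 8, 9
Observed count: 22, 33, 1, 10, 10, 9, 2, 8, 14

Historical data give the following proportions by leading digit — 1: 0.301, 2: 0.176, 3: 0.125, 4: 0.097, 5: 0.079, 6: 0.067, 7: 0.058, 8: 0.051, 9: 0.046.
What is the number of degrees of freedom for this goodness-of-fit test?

There are k = 9 categories and no parameters were estimated from the data, so df = 9 − 1 = 8.

8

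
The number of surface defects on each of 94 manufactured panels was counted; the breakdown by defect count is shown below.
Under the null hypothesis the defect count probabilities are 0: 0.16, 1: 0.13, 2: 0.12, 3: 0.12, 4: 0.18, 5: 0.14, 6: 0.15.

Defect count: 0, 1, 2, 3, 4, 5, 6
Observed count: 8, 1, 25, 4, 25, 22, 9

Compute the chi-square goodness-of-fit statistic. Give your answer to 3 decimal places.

46.625

Expected counts E_i = n·p_i: 94×0.16 = 15.04, 94×0.13 = 12.22, 94×0.12 = 11.28, 94×0.12 = 11.28, 94×0.18 = 16.92, 94×0.14 = 13.16, 94×0.15 = 14.1.
χ² = (8−15.04)²/15.04 + (1−12.22)²/12.22 + (25−11.28)²/11.28 + (4−11.28)²/11.28 + (25−16.92)²/16.92 + (22−13.16)²/13.16 + (9−14.1)²/14.1
   = 3.2953 + 10.3018 + 16.6878 + 4.6984 + 3.8585 + 5.9381 + 1.8447
Sum = 46.625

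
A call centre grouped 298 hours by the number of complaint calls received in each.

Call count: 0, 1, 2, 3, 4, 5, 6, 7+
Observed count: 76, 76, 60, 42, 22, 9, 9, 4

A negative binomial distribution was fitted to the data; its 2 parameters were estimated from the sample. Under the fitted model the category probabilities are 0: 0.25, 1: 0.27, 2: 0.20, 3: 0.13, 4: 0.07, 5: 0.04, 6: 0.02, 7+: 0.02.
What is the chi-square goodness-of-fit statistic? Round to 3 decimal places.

Expected counts E_i = n·p_i: 298×0.25 = 74.5, 298×0.27 = 80.46, 298×0.20 = 59.6, 298×0.13 = 38.74, 298×0.07 = 20.86, 298×0.04 = 11.92, 298×0.02 = 5.96, 298×0.02 = 5.96.
0: (76 − 74.5)²/74.5 = 2.25/74.5 = 0.0302
1: (76 − 80.46)²/80.46 = 19.8916/80.46 = 0.2472
2: (60 − 59.6)²/59.6 = 0.16/59.6 = 0.0027
3: (42 − 38.74)²/38.74 = 10.6276/38.74 = 0.2743
4: (22 − 20.86)²/20.86 = 1.2996/20.86 = 0.0623
5: (9 − 11.92)²/11.92 = 8.5264/11.92 = 0.7153
6: (9 − 5.96)²/5.96 = 9.2416/5.96 = 1.5506
7+: (4 − 5.96)²/5.96 = 3.8416/5.96 = 0.6446
Sum = 3.527

3.527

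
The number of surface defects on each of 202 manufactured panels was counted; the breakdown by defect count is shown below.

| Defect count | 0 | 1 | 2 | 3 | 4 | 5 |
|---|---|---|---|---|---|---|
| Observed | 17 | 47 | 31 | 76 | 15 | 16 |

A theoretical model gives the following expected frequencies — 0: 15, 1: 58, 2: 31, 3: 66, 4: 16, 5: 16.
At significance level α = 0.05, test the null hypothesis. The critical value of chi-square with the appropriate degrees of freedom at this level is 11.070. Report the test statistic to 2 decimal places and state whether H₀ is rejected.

0: (17 − 15)²/15 = 4/15 = 0.267
1: (47 − 58)²/58 = 121/58 = 2.086
2: (31 − 31)²/31 = 0/31 = 0.000
3: (76 − 66)²/66 = 100/66 = 1.515
4: (15 − 16)²/16 = 1/16 = 0.063
5: (16 − 16)²/16 = 0/16 = 0.000
Sum = 3.93
df = 5. Since 3.93 < 11.070, we do not reject H₀.

3.93; do not reject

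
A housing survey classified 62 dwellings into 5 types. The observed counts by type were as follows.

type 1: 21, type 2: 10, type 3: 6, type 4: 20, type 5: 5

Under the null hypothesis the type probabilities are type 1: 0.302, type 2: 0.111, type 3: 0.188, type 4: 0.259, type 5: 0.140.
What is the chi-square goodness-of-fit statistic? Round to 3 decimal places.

6.962

Expected counts E_i = n·p_i: 62×0.302 = 18.724, 62×0.111 = 6.882, 62×0.188 = 11.656, 62×0.259 = 16.058, 62×0.140 = 8.68.
χ² = (21−18.724)²/18.724 + (10−6.882)²/6.882 + (6−11.656)²/11.656 + (20−16.058)²/16.058 + (5−8.68)²/8.68
   = 0.2767 + 1.4127 + 2.7445 + 0.9677 + 1.5602
Sum = 6.962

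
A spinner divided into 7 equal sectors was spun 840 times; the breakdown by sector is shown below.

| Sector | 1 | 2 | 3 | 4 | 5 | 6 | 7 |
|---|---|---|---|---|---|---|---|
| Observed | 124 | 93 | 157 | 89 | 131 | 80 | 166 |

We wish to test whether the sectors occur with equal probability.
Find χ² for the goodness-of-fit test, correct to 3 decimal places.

57.600

Under H₀ each category has probability 1/7, so each expected count is 840/7 = 120.
cat         O        E   (O−E)²/E
1         124      120     0.1333
2          93      120     6.0750
3         157      120    11.4083
4          89      120     8.0083
5         131      120     1.0083
6          80      120    13.3333
7         166      120    17.6333
Sum = 57.600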